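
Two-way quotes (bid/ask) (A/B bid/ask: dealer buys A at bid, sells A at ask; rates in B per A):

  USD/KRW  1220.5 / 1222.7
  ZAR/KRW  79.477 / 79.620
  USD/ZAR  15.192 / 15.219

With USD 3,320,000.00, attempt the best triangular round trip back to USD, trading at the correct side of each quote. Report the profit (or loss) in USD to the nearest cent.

Net profit: USD 24,010.07

Best loop USD → KRW → ZAR → USD:
USD 3,320,000.00 × 1220.5 (sell USD at bid) = KRW 4,052,060,000
KRW 4,052,060,000 ÷ 79.620 (buy ZAR at ask) = ZAR 50,892,489.32
ZAR 50,892,489.32 ÷ 15.219 (buy USD at ask) = USD 3,344,010.07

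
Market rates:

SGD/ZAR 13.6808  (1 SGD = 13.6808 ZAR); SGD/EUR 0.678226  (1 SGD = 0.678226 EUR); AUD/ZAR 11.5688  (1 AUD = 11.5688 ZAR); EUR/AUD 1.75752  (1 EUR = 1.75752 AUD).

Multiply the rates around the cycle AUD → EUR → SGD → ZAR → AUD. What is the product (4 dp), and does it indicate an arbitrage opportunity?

0.9921 (arbitrage exists)

Around AUD → EUR → SGD → ZAR → AUD: 1 ÷ 1.75752 ÷ 0.678226 × 13.6808 ÷ 11.5688 = 0.992084
Product < 1; profitable direction is AUD → ZAR → SGD → EUR → AUD.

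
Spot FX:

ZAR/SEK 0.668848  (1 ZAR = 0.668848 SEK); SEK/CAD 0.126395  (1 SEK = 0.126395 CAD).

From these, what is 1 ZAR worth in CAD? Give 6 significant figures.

1 ZAR × 0.668848 = 0.668848 SEK
0.668848 SEK × 0.126395 = 0.084539 CAD

ZAR/CAD = 0.0845390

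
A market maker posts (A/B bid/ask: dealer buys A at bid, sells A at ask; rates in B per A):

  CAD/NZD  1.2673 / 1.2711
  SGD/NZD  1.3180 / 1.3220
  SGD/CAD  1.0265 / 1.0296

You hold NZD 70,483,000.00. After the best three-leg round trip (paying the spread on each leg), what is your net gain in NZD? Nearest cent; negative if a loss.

Best loop NZD → CAD → SGD → NZD:
NZD 70,483,000.00 ÷ 1.2711 (buy CAD at ask) = CAD 55,450,397.29
CAD 55,450,397.29 ÷ 1.0296 (buy SGD at ask) = SGD 53,856,252.23
SGD 53,856,252.23 × 1.3180 (sell SGD at bid) = NZD 70,982,540.44

Net profit: NZD 499,540.44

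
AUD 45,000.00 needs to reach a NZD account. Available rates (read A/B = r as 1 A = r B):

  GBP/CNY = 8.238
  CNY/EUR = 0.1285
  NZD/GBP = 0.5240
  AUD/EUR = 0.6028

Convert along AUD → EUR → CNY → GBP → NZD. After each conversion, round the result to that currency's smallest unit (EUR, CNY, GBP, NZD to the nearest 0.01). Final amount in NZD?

NZD 48,902.33

AUD 45,000.00 × 0.6028 = EUR 27,126.00
EUR 27,126.00 ÷ 0.1285 = CNY 211,097.28
CNY 211,097.28 ÷ 8.238 = GBP 25,624.82
GBP 25,624.82 ÷ 0.5240 = NZD 48,902.33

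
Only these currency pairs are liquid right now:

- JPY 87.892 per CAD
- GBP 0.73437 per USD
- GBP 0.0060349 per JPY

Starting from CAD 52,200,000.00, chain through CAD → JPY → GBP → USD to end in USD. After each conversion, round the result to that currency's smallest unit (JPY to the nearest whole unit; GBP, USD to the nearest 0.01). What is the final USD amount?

CAD 52,200,000.00 × 87.892 = JPY 4,587,962,400
JPY 4,587,962,400 × 0.0060349 = GBP 27,687,894.29
GBP 27,687,894.29 ÷ 0.73437 = USD 37,702,921.27

USD 37,702,921.27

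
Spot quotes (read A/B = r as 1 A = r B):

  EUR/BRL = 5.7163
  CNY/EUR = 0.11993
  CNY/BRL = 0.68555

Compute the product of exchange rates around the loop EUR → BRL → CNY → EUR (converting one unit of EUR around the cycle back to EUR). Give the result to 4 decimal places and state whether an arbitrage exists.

Around EUR → BRL → CNY → EUR: 1 × 5.7163 ÷ 0.68555 × 0.11993 = 1.000009
Product ≈ 1 (deviation 0.001%, within rounding noise).

1.0000 (no arbitrage)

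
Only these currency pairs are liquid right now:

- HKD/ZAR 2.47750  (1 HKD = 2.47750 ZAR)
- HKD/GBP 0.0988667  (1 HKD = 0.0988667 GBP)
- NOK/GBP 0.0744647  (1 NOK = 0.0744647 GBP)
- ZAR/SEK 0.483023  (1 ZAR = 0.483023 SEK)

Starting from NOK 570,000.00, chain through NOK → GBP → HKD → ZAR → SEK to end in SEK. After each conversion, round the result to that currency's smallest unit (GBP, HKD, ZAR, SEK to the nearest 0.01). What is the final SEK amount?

NOK 570,000.00 × 0.0744647 = GBP 42,444.88
GBP 42,444.88 ÷ 0.0988667 = HKD 429,314.22
HKD 429,314.22 × 2.47750 = ZAR 1,063,625.98
ZAR 1,063,625.98 × 0.483023 = SEK 513,755.81

SEK 513,755.81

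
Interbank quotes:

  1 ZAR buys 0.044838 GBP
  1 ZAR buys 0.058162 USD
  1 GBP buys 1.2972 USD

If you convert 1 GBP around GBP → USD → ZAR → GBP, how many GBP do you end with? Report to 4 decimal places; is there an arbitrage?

Around GBP → USD → ZAR → GBP: 1 × 1.2972 ÷ 0.058162 × 0.044838 = 1.000032
Product ≈ 1 (deviation 0.003%, within rounding noise).

1.0000 (no arbitrage)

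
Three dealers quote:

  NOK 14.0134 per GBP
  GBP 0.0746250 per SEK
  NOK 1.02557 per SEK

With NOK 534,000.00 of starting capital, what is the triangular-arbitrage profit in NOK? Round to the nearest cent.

Profitable loop is NOK → SEK → GBP → NOK:
NOK 534,000.00 ÷ 1.02557 = SEK 520,686.06
SEK 520,686.06 × 0.0746250 = GBP 38,856.20
GBP 38,856.20 × 14.0134 = NOK 544,507.43
Profit = NOK 544,507.43 − NOK 534,000.00

Profit: NOK 10,507.43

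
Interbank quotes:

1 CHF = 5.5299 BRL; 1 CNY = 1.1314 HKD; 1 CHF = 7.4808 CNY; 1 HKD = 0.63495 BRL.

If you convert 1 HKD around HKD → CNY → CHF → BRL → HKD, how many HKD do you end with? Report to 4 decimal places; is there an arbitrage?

1.0290 (arbitrage exists)

Around HKD → CNY → CHF → BRL → HKD: 1 ÷ 1.1314 ÷ 7.4808 × 5.5299 ÷ 0.63495 = 1.028996
Product > 1; profitable direction is HKD → CNY → CHF → BRL → HKD.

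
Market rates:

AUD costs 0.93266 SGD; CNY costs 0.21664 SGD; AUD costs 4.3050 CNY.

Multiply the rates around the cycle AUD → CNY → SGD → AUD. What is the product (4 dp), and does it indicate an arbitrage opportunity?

Around AUD → CNY → SGD → AUD: 1 × 4.3050 × 0.21664 ÷ 0.93266 = 0.999973
Product ≈ 1 (deviation 0.003%, within rounding noise).

1.0000 (no arbitrage)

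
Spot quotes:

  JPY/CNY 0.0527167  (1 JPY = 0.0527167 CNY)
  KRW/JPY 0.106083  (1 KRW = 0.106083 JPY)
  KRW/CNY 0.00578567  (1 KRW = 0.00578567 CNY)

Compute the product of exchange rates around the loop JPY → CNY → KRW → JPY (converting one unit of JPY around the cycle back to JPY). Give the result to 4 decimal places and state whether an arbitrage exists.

Around JPY → CNY → KRW → JPY: 1 × 0.0527167 ÷ 0.00578567 × 0.106083 = 0.966586
Product < 1; profitable direction is JPY → KRW → CNY → JPY.

0.9666 (arbitrage exists)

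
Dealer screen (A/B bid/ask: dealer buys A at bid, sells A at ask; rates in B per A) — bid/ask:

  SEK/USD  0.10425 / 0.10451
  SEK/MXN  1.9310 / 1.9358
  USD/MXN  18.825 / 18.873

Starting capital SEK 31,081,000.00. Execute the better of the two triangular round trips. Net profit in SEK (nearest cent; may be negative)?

Net profit: SEK 428,792.72

Best loop SEK → USD → MXN → SEK:
SEK 31,081,000.00 × 0.10425 (sell SEK at bid) = USD 3,240,194.25
USD 3,240,194.25 × 18.825 (sell USD at bid) = MXN 60,996,656.76
MXN 60,996,656.76 ÷ 1.9358 (buy SEK at ask) = SEK 31,509,792.72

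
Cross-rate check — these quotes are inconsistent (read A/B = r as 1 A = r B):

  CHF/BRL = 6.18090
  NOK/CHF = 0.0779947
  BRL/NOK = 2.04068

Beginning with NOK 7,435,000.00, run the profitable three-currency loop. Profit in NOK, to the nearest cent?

Profitable loop is NOK → BRL → CHF → NOK:
NOK 7,435,000.00 ÷ 2.04068 = BRL 3,643,393.38
BRL 3,643,393.38 ÷ 6.18090 = CHF 589,460.01
CHF 589,460.01 ÷ 0.0779947 = NOK 7,557,693.16
Profit = NOK 7,557,693.16 − NOK 7,435,000.00

Profit: NOK 122,693.16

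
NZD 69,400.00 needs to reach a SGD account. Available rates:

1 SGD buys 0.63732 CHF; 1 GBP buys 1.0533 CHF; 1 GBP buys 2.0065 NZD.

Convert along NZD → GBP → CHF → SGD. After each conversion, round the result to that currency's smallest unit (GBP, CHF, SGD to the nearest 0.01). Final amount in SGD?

NZD 69,400.00 ÷ 2.0065 = GBP 34,587.59
GBP 34,587.59 × 1.0533 = CHF 36,431.11
CHF 36,431.11 ÷ 0.63732 = SGD 57,162.98

SGD 57,162.98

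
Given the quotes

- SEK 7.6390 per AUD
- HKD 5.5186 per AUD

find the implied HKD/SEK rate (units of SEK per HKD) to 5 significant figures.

HKD/SEK = 1.3842

1 HKD ÷ 5.5186 = 0.181205 AUD
0.181205 AUD × 7.6390 = 1.38423 SEK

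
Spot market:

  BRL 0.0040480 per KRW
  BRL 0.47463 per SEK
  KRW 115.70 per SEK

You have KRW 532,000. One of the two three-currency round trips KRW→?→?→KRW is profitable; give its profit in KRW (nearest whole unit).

Profitable loop is KRW → SEK → BRL → KRW:
KRW 532,000 ÷ 115.70 = SEK 4,598.10
SEK 4,598.10 × 0.47463 = BRL 2,182.40
BRL 2,182.40 ÷ 0.0040480 = KRW 539,129
Profit = KRW 539,129 − KRW 532,000

Profit: KRW 7,129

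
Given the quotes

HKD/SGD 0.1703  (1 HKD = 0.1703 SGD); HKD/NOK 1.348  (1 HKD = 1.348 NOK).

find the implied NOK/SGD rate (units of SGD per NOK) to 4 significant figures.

NOK/SGD = 0.1263

1 NOK ÷ 1.348 = 0.74184 HKD
0.74184 HKD × 0.1703 = 0.126335 SGD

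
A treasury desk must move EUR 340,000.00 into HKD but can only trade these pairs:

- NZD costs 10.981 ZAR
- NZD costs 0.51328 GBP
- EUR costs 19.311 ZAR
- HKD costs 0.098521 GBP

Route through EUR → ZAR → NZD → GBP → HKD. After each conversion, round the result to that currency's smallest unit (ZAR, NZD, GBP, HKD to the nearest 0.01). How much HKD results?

HKD 3,115,066.43

EUR 340,000.00 × 19.311 = ZAR 6,565,740.00
ZAR 6,565,740.00 ÷ 10.981 = NZD 597,918.22
NZD 597,918.22 × 0.51328 = GBP 306,899.46
GBP 306,899.46 ÷ 0.098521 = HKD 3,115,066.43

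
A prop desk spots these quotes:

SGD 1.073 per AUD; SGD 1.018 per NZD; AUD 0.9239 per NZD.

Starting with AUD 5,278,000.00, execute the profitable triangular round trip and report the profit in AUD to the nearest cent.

Profitable loop is AUD → NZD → SGD → AUD:
AUD 5,278,000.00 ÷ 0.9239 = NZD 5,712,739.47
NZD 5,712,739.47 × 1.018 = SGD 5,815,568.78
SGD 5,815,568.78 ÷ 1.073 = AUD 5,419,914.99
Profit = AUD 5,419,914.99 − AUD 5,278,000.00

Profit: AUD 141,914.99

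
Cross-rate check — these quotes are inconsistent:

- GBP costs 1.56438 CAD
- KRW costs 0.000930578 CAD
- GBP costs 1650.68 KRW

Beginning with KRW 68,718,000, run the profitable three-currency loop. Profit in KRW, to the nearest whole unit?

Profitable loop is KRW → GBP → CAD → KRW:
KRW 68,718,000 ÷ 1650.68 = GBP 41,630.12
GBP 41,630.12 × 1.56438 = CAD 65,125.32
CAD 65,125.32 ÷ 0.000930578 = KRW 69,983,732
Profit = KRW 69,983,732 − KRW 68,718,000

Profit: KRW 1,265,732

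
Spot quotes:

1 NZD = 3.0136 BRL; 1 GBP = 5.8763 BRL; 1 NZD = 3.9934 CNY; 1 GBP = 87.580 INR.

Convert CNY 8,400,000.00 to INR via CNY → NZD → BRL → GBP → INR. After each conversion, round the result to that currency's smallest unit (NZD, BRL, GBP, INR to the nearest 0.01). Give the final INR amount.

INR 94,476,339.97

CNY 8,400,000.00 ÷ 3.9934 = NZD 2,103,470.73
NZD 2,103,470.73 × 3.0136 = BRL 6,339,019.39
BRL 6,339,019.39 ÷ 5.8763 = GBP 1,078,743.32
GBP 1,078,743.32 × 87.580 = INR 94,476,339.97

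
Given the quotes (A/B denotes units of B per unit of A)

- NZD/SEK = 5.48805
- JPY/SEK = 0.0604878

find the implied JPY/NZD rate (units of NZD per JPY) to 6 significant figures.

JPY/NZD = 0.0110217

1 JPY × 0.0604878 = 0.0604878 SEK
0.0604878 SEK ÷ 5.48805 = 0.0110217 NZD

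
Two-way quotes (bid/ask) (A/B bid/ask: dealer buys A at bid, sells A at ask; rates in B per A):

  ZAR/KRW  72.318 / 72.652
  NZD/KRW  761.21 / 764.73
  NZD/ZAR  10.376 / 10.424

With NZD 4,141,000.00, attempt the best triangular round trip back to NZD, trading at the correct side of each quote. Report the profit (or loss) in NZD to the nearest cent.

Net profit: NZD 21,245.94

Best loop NZD → KRW → ZAR → NZD:
NZD 4,141,000.00 × 761.21 (sell NZD at bid) = KRW 3,152,170,610
KRW 3,152,170,610 ÷ 72.652 (buy ZAR at ask) = ZAR 43,387,251.69
ZAR 43,387,251.69 ÷ 10.424 (buy NZD at ask) = NZD 4,162,245.94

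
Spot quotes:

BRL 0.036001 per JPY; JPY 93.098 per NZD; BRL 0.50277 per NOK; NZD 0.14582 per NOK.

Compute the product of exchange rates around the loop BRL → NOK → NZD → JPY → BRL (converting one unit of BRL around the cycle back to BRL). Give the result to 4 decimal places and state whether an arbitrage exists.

0.9721 (arbitrage exists)

Around BRL → NOK → NZD → JPY → BRL: 1 ÷ 0.50277 × 0.14582 × 93.098 × 0.036001 = 0.972081
Product < 1; profitable direction is BRL → JPY → NZD → NOK → BRL.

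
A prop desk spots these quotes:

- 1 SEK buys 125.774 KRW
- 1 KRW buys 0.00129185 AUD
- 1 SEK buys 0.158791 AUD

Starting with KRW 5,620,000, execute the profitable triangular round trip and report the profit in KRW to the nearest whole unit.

Profitable loop is KRW → AUD → SEK → KRW:
KRW 5,620,000 × 0.00129185 = AUD 7,260.20
AUD 7,260.20 ÷ 0.158791 = SEK 45,721.72
SEK 45,721.72 × 125.774 = KRW 5,750,603
Profit = KRW 5,750,603 − KRW 5,620,000

Profit: KRW 130,603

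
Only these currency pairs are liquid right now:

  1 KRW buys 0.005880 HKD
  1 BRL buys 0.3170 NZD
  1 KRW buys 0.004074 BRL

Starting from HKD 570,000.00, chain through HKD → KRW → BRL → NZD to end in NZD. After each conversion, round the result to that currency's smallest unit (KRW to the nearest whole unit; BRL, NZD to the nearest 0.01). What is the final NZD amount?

NZD 125,192.36

HKD 570,000.00 ÷ 0.005880 = KRW 96,938,776
KRW 96,938,776 × 0.004074 = BRL 394,928.57
BRL 394,928.57 × 0.3170 = NZD 125,192.36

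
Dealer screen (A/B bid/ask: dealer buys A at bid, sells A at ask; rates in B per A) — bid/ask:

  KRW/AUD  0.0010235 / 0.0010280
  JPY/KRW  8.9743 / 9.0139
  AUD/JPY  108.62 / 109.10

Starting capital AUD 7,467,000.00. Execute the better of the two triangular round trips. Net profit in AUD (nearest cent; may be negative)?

Best loop AUD → JPY → KRW → AUD:
AUD 7,467,000.00 × 108.62 (sell AUD at bid) = JPY 811,065,540
JPY 811,065,540 × 8.9743 (sell JPY at bid) = KRW 7,278,745,476
KRW 7,278,745,476 × 0.0010235 (sell KRW at bid) = AUD 7,449,795.99

Net result: AUD -17,204.01 (no profitable arbitrage after spreads)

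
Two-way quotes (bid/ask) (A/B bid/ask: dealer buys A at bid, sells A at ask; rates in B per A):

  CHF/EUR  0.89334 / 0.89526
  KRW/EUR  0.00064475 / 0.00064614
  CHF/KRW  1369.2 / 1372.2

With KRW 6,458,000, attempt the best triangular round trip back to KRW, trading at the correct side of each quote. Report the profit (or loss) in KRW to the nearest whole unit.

Best loop KRW → CHF → EUR → KRW:
KRW 6,458,000 ÷ 1372.2 (buy CHF at ask) = CHF 4,706.31
CHF 4,706.31 × 0.89334 (sell CHF at bid) = EUR 4,204.34
EUR 4,204.34 ÷ 0.00064614 (buy KRW at ask) = KRW 6,506,850

Net profit: KRW 48,850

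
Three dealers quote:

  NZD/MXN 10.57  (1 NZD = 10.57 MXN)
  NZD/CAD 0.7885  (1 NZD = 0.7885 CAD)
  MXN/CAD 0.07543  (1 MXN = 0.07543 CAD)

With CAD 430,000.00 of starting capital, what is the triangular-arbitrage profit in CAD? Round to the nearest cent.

Profitable loop is CAD → NZD → MXN → CAD:
CAD 430,000.00 ÷ 0.7885 = NZD 545,339.25
NZD 545,339.25 × 10.57 = MXN 5,764,235.89
MXN 5,764,235.89 × 0.07543 = CAD 434,796.31
Profit = CAD 434,796.31 − CAD 430,000.00

Profit: CAD 4,796.31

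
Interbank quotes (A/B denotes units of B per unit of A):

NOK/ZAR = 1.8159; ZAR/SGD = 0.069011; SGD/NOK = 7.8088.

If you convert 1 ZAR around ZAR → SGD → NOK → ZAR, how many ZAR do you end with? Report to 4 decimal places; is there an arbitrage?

0.9786 (arbitrage exists)

Around ZAR → SGD → NOK → ZAR: 1 × 0.069011 × 7.8088 × 1.8159 = 0.978576
Product < 1; profitable direction is ZAR → NOK → SGD → ZAR.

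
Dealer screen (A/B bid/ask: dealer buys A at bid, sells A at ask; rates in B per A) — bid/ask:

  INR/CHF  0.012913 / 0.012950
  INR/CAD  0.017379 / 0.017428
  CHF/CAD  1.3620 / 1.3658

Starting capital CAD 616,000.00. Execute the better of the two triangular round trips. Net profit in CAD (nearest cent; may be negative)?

Best loop CAD → INR → CHF → CAD:
CAD 616,000.00 ÷ 0.017428 (buy INR at ask) = INR 35,345,421.16
INR 35,345,421.16 × 0.012913 (sell INR at bid) = CHF 456,415.42
CHF 456,415.42 × 1.3620 (sell CHF at bid) = CAD 621,637.81

Net profit: CAD 5,637.81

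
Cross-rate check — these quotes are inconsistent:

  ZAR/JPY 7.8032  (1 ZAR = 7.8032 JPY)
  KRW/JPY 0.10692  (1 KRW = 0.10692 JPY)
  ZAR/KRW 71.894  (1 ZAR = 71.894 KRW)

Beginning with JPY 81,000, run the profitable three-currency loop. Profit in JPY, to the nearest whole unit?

Profit: JPY 1,225

Profitable loop is JPY → KRW → ZAR → JPY:
JPY 81,000 ÷ 0.10692 = KRW 757,576
KRW 757,576 ÷ 71.894 = ZAR 10,537.40
ZAR 10,537.40 × 7.8032 = JPY 82,225
Profit = JPY 82,225 − JPY 81,000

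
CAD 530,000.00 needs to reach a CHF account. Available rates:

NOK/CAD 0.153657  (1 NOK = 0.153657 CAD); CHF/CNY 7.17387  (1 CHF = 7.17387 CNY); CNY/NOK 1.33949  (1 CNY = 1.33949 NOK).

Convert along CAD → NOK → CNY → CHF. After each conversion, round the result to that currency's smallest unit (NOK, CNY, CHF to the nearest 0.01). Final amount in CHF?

CHF 358,947.18

CAD 530,000.00 ÷ 0.153657 = NOK 3,449,240.84
NOK 3,449,240.84 ÷ 1.33949 = CNY 2,575,040.38
CNY 2,575,040.38 ÷ 7.17387 = CHF 358,947.18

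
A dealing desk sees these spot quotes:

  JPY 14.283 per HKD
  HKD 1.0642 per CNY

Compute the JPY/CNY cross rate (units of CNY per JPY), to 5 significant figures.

1 JPY ÷ 14.283 = 0.0700133 HKD
0.0700133 HKD ÷ 1.0642 = 0.0657896 CNY

JPY/CNY = 0.065790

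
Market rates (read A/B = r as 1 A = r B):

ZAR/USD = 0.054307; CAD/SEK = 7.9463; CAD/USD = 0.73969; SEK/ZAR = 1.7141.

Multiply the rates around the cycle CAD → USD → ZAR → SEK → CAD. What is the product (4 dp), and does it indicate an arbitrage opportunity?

1.0000 (no arbitrage)

Around CAD → USD → ZAR → SEK → CAD: 1 × 0.73969 ÷ 0.054307 ÷ 1.7141 ÷ 7.9463 = 0.999983
Product ≈ 1 (deviation 0.002%, within rounding noise).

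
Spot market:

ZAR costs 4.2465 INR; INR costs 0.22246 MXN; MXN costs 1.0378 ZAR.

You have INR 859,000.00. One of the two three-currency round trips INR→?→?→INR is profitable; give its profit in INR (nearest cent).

Profit: INR 17,186.26

Profitable loop is INR → ZAR → MXN → INR:
INR 859,000.00 ÷ 4.2465 = ZAR 202,284.23
ZAR 202,284.23 ÷ 1.0378 = MXN 194,916.39
MXN 194,916.39 ÷ 0.22246 = INR 876,186.26
Profit = INR 876,186.26 − INR 859,000.00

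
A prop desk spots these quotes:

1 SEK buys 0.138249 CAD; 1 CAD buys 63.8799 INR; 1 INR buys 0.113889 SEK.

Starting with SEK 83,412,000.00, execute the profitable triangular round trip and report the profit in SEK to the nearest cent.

Profit: SEK 483,089.25

Profitable loop is SEK → CAD → INR → SEK:
SEK 83,412,000.00 × 0.138249 = CAD 11,531,625.59
CAD 11,531,625.59 × 63.8799 = INR 736,639,089.40
INR 736,639,089.40 × 0.113889 = SEK 83,895,089.25
Profit = SEK 83,895,089.25 − SEK 83,412,000.00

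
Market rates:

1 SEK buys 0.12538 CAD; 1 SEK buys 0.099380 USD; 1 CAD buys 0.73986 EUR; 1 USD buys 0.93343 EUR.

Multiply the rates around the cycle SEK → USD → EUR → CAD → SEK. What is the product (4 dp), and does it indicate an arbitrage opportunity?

1.0000 (no arbitrage)

Around SEK → USD → EUR → CAD → SEK: 1 × 0.099380 × 0.93343 ÷ 0.73986 ÷ 0.12538 = 1.000007
Product ≈ 1 (deviation 0.001%, within rounding noise).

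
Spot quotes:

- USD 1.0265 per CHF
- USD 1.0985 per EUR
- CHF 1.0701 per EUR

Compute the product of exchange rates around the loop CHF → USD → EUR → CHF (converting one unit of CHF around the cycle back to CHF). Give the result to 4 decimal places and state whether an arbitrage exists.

1.0000 (no arbitrage)

Around CHF → USD → EUR → CHF: 1 × 1.0265 ÷ 1.0985 × 1.0701 = 0.999961
Product ≈ 1 (deviation 0.004%, within rounding noise).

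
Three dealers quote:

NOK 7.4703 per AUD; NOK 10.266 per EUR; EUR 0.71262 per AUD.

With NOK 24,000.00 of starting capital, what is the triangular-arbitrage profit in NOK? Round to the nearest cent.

Profitable loop is NOK → EUR → AUD → NOK:
NOK 24,000.00 ÷ 10.266 = EUR 2,337.81
EUR 2,337.81 ÷ 0.71262 = AUD 3,280.59
AUD 3,280.59 × 7.4703 = NOK 24,506.99
Profit = NOK 24,506.99 − NOK 24,000.00

Profit: NOK 506.99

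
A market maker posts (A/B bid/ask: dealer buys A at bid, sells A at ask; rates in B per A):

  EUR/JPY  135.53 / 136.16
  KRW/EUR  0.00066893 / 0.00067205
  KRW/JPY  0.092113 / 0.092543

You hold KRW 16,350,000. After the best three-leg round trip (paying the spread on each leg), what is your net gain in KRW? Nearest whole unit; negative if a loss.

Best loop KRW → JPY → EUR → KRW:
KRW 16,350,000 × 0.092113 (sell KRW at bid) = JPY 1,506,048
JPY 1,506,048 ÷ 136.16 (buy EUR at ask) = EUR 11,060.87
EUR 11,060.87 ÷ 0.00067205 (buy KRW at ask) = KRW 16,458,398

Net profit: KRW 108,398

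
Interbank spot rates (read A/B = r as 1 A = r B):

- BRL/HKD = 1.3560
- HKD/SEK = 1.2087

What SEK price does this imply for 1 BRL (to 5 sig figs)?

BRL/SEK = 1.6390

1 BRL × 1.3560 = 1.356 HKD
1.356 HKD × 1.2087 = 1.639 SEK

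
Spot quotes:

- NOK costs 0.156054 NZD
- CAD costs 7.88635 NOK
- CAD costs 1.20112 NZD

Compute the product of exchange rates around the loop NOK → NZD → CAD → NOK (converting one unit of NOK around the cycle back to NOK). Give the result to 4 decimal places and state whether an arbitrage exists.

Around NOK → NZD → CAD → NOK: 1 × 0.156054 ÷ 1.20112 × 7.88635 = 1.024624
Product > 1; profitable direction is NOK → NZD → CAD → NOK.

1.0246 (arbitrage exists)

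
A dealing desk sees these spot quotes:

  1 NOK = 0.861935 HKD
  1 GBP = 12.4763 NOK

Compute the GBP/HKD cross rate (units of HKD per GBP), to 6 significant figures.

1 GBP × 12.4763 = 12.4763 NOK
12.4763 NOK × 0.861935 = 10.7538 HKD

GBP/HKD = 10.7538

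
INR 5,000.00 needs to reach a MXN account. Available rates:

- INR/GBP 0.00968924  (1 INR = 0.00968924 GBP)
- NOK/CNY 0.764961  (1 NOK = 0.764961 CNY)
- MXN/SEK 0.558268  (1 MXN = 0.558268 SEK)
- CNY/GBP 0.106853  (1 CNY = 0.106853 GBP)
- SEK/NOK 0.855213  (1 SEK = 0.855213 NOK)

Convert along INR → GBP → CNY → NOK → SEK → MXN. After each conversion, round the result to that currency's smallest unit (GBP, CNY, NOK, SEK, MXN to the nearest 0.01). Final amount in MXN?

INR 5,000.00 × 0.00968924 = GBP 48.45
GBP 48.45 ÷ 0.106853 = CNY 453.43
CNY 453.43 ÷ 0.764961 = NOK 592.75
NOK 592.75 ÷ 0.855213 = SEK 693.10
SEK 693.10 ÷ 0.558268 = MXN 1,241.52

MXN 1,241.52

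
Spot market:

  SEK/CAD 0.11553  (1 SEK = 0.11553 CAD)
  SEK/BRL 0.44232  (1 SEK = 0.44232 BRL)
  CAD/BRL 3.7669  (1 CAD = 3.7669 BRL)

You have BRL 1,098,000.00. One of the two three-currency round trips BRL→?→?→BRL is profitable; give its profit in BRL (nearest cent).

Profitable loop is BRL → CAD → SEK → BRL:
BRL 1,098,000.00 ÷ 3.7669 = CAD 291,486.37
CAD 291,486.37 ÷ 0.11553 = SEK 2,523,036.16
SEK 2,523,036.16 × 0.44232 = BRL 1,115,989.36
Profit = BRL 1,115,989.36 − BRL 1,098,000.00

Profit: BRL 17,989.36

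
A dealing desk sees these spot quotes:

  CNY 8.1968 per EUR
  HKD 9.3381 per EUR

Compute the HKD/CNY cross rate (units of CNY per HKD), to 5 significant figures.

HKD/CNY = 0.87778

1 HKD ÷ 9.3381 = 0.107088 EUR
0.107088 EUR × 8.1968 = 0.87778 CNY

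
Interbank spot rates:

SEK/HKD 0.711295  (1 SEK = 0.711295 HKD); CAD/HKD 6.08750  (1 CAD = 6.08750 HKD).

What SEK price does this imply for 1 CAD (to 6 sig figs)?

CAD/SEK = 8.55833

1 CAD × 6.08750 = 6.0875 HKD
6.0875 HKD ÷ 0.711295 = 8.55833 SEK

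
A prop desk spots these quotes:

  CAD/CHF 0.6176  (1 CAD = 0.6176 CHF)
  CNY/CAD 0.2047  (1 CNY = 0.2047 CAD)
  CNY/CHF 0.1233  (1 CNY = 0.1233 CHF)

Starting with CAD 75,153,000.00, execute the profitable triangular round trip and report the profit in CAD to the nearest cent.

Profitable loop is CAD → CHF → CNY → CAD:
CAD 75,153,000.00 × 0.6176 = CHF 46,414,492.80
CHF 46,414,492.80 ÷ 0.1233 = CNY 376,435,464.72
CNY 376,435,464.72 × 0.2047 = CAD 77,056,339.63
Profit = CAD 77,056,339.63 − CAD 75,153,000.00

Profit: CAD 1,903,339.63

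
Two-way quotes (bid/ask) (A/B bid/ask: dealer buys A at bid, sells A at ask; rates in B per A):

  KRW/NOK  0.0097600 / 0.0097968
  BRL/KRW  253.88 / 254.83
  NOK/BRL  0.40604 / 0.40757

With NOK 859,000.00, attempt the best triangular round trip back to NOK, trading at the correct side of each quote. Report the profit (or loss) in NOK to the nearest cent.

Best loop NOK → BRL → KRW → NOK:
NOK 859,000.00 × 0.40604 (sell NOK at bid) = BRL 348,788.36
BRL 348,788.36 × 253.88 (sell BRL at bid) = KRW 88,550,389
KRW 88,550,389 × 0.0097600 (sell KRW at bid) = NOK 864,251.80

Net profit: NOK 5,251.80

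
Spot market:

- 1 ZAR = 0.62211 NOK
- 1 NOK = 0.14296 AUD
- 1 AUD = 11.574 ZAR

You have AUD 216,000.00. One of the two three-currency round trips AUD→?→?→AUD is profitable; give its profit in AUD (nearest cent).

Profitable loop is AUD → ZAR → NOK → AUD:
AUD 216,000.00 × 11.574 = ZAR 2,499,984.00
ZAR 2,499,984.00 × 0.62211 = NOK 1,555,265.05
NOK 1,555,265.05 × 0.14296 = AUD 222,340.69
Profit = AUD 222,340.69 − AUD 216,000.00

Profit: AUD 6,340.69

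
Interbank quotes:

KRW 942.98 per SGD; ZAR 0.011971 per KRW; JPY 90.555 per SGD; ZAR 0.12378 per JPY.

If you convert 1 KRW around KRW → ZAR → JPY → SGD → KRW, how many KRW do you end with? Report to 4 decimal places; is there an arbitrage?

1.0071 (arbitrage exists)

Around KRW → ZAR → JPY → SGD → KRW: 1 × 0.011971 ÷ 0.12378 ÷ 90.555 × 942.98 = 1.007094
Product > 1; profitable direction is KRW → ZAR → JPY → SGD → KRW.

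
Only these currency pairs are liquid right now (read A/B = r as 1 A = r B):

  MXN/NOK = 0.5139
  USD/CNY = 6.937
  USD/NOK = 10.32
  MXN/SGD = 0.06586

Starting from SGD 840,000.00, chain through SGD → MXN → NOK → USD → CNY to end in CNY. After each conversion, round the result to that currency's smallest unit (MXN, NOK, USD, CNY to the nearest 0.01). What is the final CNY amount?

CNY 4,405,834.45

SGD 840,000.00 ÷ 0.06586 = MXN 12,754,327.36
MXN 12,754,327.36 × 0.5139 = NOK 6,554,448.83
NOK 6,554,448.83 ÷ 10.32 = USD 635,121.01
USD 635,121.01 × 6.937 = CNY 4,405,834.45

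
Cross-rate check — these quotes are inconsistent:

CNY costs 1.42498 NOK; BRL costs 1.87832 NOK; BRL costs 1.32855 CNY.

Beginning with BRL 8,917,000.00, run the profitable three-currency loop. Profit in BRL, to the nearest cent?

Profit: BRL 70,436.95

Profitable loop is BRL → CNY → NOK → BRL:
BRL 8,917,000.00 × 1.32855 = CNY 11,846,680.35
CNY 11,846,680.35 × 1.42498 = NOK 16,881,282.57
NOK 16,881,282.57 ÷ 1.87832 = BRL 8,987,436.95
Profit = BRL 8,987,436.95 − BRL 8,917,000.00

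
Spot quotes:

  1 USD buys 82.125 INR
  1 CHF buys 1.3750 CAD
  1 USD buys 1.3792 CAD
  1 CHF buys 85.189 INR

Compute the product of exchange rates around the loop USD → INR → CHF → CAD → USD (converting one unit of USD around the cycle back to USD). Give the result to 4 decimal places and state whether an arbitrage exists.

Around USD → INR → CHF → CAD → USD: 1 × 82.125 ÷ 85.189 × 1.3750 ÷ 1.3792 = 0.961097
Product < 1; profitable direction is USD → CAD → CHF → INR → USD.

0.9611 (arbitrage exists)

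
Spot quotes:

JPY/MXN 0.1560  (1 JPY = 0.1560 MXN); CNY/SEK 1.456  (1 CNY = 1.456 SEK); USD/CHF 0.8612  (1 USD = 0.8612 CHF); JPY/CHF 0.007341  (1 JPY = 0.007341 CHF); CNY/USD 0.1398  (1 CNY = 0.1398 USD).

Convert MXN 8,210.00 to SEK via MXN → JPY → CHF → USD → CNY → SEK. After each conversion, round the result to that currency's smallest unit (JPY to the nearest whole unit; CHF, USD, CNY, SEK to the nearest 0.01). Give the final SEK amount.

MXN 8,210.00 ÷ 0.1560 = JPY 52,628
JPY 52,628 × 0.007341 = CHF 386.34
CHF 386.34 ÷ 0.8612 = USD 448.61
USD 448.61 ÷ 0.1398 = CNY 3,208.94
CNY 3,208.94 × 1.456 = SEK 4,672.22

SEK 4,672.22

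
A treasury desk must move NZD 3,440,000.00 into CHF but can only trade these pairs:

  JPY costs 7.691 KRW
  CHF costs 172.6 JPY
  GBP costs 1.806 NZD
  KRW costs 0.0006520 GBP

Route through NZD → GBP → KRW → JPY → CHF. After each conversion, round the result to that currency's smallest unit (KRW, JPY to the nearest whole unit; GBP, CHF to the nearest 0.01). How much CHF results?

NZD 3,440,000.00 ÷ 1.806 = GBP 1,904,761.90
GBP 1,904,761.90 ÷ 0.0006520 = KRW 2,921,413,957
KRW 2,921,413,957 ÷ 7.691 = JPY 379,848,389
JPY 379,848,389 ÷ 172.6 = CHF 2,200,743.85

CHF 2,200,743.85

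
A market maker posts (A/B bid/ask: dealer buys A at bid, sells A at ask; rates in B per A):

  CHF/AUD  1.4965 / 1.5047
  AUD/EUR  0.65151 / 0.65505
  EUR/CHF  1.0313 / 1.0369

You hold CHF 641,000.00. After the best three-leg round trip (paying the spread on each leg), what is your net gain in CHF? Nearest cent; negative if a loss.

Best loop CHF → AUD → EUR → CHF:
CHF 641,000.00 × 1.4965 (sell CHF at bid) = AUD 959,256.50
AUD 959,256.50 × 0.65151 (sell AUD at bid) = EUR 624,965.20
EUR 624,965.20 × 1.0313 (sell EUR at bid) = CHF 644,526.61

Net profit: CHF 3,526.61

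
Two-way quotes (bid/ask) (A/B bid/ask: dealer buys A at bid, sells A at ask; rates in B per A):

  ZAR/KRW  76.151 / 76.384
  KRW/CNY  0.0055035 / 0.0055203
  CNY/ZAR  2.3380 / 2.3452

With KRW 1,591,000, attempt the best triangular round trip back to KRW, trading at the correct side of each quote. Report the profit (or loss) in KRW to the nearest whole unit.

Net profit: KRW 17,886

Best loop KRW → ZAR → CNY → KRW:
KRW 1,591,000 ÷ 76.384 (buy ZAR at ask) = ZAR 20,828.97
ZAR 20,828.97 ÷ 2.3452 (buy CNY at ask) = CNY 8,881.53
CNY 8,881.53 ÷ 0.0055203 (buy KRW at ask) = KRW 1,608,886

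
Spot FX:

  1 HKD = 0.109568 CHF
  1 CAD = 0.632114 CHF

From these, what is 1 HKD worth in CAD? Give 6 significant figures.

1 HKD × 0.109568 = 0.109568 CHF
0.109568 CHF ÷ 0.632114 = 0.173336 CAD

HKD/CAD = 0.173336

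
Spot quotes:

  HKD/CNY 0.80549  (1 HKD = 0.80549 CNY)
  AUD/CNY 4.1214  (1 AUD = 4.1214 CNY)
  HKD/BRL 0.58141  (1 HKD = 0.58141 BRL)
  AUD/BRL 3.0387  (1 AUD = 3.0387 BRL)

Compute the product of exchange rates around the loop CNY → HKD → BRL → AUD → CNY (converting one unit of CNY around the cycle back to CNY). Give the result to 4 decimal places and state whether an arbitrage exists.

0.9790 (arbitrage exists)

Around CNY → HKD → BRL → AUD → CNY: 1 ÷ 0.80549 × 0.58141 ÷ 3.0387 × 4.1214 = 0.978992
Product < 1; profitable direction is CNY → AUD → BRL → HKD → CNY.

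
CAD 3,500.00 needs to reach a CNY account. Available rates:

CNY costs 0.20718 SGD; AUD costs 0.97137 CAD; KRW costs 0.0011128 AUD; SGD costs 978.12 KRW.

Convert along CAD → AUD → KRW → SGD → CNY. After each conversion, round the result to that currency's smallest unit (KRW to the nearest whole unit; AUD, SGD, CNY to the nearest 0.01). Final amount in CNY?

CAD 3,500.00 ÷ 0.97137 = AUD 3,603.16
AUD 3,603.16 ÷ 0.0011128 = KRW 3,237,922
KRW 3,237,922 ÷ 978.12 = SGD 3,310.35
SGD 3,310.35 ÷ 0.20718 = CNY 15,978.13

CNY 15,978.13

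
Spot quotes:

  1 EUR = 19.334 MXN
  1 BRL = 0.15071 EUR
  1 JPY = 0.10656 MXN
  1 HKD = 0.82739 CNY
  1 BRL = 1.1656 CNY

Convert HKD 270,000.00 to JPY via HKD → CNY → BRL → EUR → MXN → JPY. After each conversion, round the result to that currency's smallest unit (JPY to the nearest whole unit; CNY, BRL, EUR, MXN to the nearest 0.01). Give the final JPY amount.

JPY 5,240,757

HKD 270,000.00 × 0.82739 = CNY 223,395.30
CNY 223,395.30 ÷ 1.1656 = BRL 191,656.91
BRL 191,656.91 × 0.15071 = EUR 28,884.61
EUR 28,884.61 × 19.334 = MXN 558,455.05
MXN 558,455.05 ÷ 0.10656 = JPY 5,240,757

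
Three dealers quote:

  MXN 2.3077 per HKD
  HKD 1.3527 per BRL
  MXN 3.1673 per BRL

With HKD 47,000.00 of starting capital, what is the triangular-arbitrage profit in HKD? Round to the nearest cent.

Profitable loop is HKD → BRL → MXN → HKD:
HKD 47,000.00 ÷ 1.3527 = BRL 34,745.32
BRL 34,745.32 × 3.1673 = MXN 110,048.87
MXN 110,048.87 ÷ 2.3077 = HKD 47,687.68
Profit = HKD 47,687.68 − HKD 47,000.00

Profit: HKD 687.68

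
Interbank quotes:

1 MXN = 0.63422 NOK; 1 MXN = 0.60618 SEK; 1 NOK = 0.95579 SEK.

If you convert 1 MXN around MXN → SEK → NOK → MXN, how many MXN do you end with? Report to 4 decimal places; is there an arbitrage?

Around MXN → SEK → NOK → MXN: 1 × 0.60618 ÷ 0.95579 ÷ 0.63422 = 0.999998
Product ≈ 1 (deviation 0.000%, within rounding noise).

1.0000 (no arbitrage)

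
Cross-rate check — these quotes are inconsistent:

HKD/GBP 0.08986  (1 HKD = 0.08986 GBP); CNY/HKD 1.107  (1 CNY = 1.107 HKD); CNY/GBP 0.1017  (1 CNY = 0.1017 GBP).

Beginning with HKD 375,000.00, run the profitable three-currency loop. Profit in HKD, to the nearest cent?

Profit: HKD 8,387.71

Profitable loop is HKD → CNY → GBP → HKD:
HKD 375,000.00 ÷ 1.107 = CNY 338,753.39
CNY 338,753.39 × 0.1017 = GBP 34,451.22
GBP 34,451.22 ÷ 0.08986 = HKD 383,387.71
Profit = HKD 383,387.71 − HKD 375,000.00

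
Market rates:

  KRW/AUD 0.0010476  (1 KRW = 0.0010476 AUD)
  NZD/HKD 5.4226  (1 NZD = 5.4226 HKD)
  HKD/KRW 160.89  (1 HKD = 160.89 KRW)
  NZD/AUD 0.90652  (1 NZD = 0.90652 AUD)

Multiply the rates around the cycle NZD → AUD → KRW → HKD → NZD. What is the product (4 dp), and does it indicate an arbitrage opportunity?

0.9918 (arbitrage exists)

Around NZD → AUD → KRW → HKD → NZD: 1 × 0.90652 ÷ 0.0010476 ÷ 160.89 ÷ 5.4226 = 0.991848
Product < 1; profitable direction is NZD → HKD → KRW → AUD → NZD.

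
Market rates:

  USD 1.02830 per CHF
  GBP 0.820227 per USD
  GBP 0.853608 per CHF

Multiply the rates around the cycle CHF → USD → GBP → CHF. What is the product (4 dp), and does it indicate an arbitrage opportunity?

Around CHF → USD → GBP → CHF: 1 × 1.02830 × 0.820227 ÷ 0.853608 = 0.988088
Product < 1; profitable direction is CHF → GBP → USD → CHF.

0.9881 (arbitrage exists)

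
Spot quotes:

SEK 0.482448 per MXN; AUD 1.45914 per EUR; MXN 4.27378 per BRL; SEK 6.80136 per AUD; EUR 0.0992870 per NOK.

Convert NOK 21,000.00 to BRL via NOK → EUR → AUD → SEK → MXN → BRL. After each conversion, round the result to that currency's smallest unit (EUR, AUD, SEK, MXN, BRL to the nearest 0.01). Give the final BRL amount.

NOK 21,000.00 × 0.0992870 = EUR 2,085.03
EUR 2,085.03 × 1.45914 = AUD 3,042.35
AUD 3,042.35 × 6.80136 = SEK 20,692.12
SEK 20,692.12 ÷ 0.482448 = MXN 42,889.85
MXN 42,889.85 ÷ 4.27378 = BRL 10,035.58

BRL 10,035.58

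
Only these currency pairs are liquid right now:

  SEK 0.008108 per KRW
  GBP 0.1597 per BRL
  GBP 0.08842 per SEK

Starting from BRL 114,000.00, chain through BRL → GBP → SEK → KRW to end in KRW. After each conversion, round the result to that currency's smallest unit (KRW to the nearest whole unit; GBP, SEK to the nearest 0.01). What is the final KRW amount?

BRL 114,000.00 × 0.1597 = GBP 18,205.80
GBP 18,205.80 ÷ 0.08842 = SEK 205,901.38
SEK 205,901.38 ÷ 0.008108 = KRW 25,394,842

KRW 25,394,842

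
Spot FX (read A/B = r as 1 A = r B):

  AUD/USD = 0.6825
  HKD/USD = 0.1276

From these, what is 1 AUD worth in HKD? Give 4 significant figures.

AUD/HKD = 5.349

1 AUD × 0.6825 = 0.6825 USD
0.6825 USD ÷ 0.1276 = 5.34875 HKD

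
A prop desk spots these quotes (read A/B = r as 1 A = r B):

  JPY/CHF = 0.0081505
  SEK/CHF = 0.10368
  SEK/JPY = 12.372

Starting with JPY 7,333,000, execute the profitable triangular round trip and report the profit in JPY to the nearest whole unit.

Profit: JPY 206,673

Profitable loop is JPY → SEK → CHF → JPY:
JPY 7,333,000 ÷ 12.372 = SEK 592,709.34
SEK 592,709.34 × 0.10368 = CHF 61,452.10
CHF 61,452.10 ÷ 0.0081505 = JPY 7,539,673
Profit = JPY 7,539,673 − JPY 7,333,000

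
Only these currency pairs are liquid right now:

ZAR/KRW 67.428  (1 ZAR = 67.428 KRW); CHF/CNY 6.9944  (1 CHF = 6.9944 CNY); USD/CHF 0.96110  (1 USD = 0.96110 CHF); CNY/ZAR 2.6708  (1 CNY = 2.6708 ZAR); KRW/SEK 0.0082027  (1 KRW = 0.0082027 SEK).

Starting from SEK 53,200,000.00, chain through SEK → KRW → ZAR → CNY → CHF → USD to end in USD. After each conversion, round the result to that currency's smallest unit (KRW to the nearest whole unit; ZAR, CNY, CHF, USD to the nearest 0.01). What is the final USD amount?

USD 5,357,400.52

SEK 53,200,000.00 ÷ 0.0082027 = KRW 6,485,669,353
KRW 6,485,669,353 ÷ 67.428 = ZAR 96,186,589.44
ZAR 96,186,589.44 ÷ 2.6708 = CNY 36,014,149.11
CNY 36,014,149.11 ÷ 6.9944 = CHF 5,148,997.64
CHF 5,148,997.64 ÷ 0.96110 = USD 5,357,400.52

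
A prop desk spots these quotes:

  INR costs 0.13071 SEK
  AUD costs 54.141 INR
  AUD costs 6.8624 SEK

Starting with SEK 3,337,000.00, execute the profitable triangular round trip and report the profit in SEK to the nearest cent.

Profit: SEK 104,242.40

Profitable loop is SEK → AUD → INR → SEK:
SEK 3,337,000.00 ÷ 6.8624 = AUD 486,273.02
AUD 486,273.02 × 54.141 = INR 26,327,307.79
INR 26,327,307.79 × 0.13071 = SEK 3,441,242.40
Profit = SEK 3,441,242.40 − SEK 3,337,000.00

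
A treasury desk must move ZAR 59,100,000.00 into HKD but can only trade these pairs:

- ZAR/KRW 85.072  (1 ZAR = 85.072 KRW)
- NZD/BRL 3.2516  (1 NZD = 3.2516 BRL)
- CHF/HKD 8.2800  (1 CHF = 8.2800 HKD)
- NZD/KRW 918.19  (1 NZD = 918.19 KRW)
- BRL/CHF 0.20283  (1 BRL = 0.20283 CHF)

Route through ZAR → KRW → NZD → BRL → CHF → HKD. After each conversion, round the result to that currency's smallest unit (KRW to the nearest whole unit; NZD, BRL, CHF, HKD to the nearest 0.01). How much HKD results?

ZAR 59,100,000.00 × 85.072 = KRW 5,027,755,200
KRW 5,027,755,200 ÷ 918.19 = NZD 5,475,724.20
NZD 5,475,724.20 × 3.2516 = BRL 17,804,864.81
BRL 17,804,864.81 × 0.20283 = CHF 3,611,360.73
CHF 3,611,360.73 × 8.2800 = HKD 29,902,066.84

HKD 29,902,066.84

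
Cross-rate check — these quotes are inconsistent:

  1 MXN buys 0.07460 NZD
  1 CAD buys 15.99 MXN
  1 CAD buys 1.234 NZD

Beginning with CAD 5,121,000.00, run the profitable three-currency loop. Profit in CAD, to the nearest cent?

Profit: CAD 176,642.46

Profitable loop is CAD → NZD → MXN → CAD:
CAD 5,121,000.00 × 1.234 = NZD 6,319,314.00
NZD 6,319,314.00 ÷ 0.07460 = MXN 84,709,302.95
MXN 84,709,302.95 ÷ 15.99 = CAD 5,297,642.46
Profit = CAD 5,297,642.46 − CAD 5,121,000.00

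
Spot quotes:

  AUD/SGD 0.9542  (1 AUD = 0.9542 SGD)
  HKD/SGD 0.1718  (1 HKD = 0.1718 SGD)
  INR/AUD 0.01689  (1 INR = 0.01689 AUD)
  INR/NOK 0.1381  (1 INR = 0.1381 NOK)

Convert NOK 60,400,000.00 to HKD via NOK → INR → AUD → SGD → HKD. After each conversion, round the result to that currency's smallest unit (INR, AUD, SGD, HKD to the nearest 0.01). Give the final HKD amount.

HKD 41,028,832.77

NOK 60,400,000.00 ÷ 0.1381 = INR 437,364,228.82
INR 437,364,228.82 × 0.01689 = AUD 7,387,081.82
AUD 7,387,081.82 × 0.9542 = SGD 7,048,753.47
SGD 7,048,753.47 ÷ 0.1718 = HKD 41,028,832.77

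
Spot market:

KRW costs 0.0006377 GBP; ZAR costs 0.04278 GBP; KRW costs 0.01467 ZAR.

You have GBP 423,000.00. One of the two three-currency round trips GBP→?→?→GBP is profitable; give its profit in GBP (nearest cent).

Profit: GBP 6,819.28

Profitable loop is GBP → ZAR → KRW → GBP:
GBP 423,000.00 ÷ 0.04278 = ZAR 9,887,798.04
ZAR 9,887,798.04 ÷ 0.01467 = KRW 674,014,863
KRW 674,014,863 × 0.0006377 = GBP 429,819.28
Profit = GBP 429,819.28 − GBP 423,000.00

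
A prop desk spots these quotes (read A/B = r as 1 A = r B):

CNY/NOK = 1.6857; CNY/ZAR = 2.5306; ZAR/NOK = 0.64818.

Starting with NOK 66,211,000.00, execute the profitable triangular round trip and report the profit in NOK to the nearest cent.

Profitable loop is NOK → ZAR → CNY → NOK:
NOK 66,211,000.00 ÷ 0.64818 = ZAR 102,149,094.39
ZAR 102,149,094.39 ÷ 2.5306 = CNY 40,365,563.26
CNY 40,365,563.26 × 1.6857 = NOK 68,044,229.99
Profit = NOK 68,044,229.99 − NOK 66,211,000.00

Profit: NOK 1,833,229.99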